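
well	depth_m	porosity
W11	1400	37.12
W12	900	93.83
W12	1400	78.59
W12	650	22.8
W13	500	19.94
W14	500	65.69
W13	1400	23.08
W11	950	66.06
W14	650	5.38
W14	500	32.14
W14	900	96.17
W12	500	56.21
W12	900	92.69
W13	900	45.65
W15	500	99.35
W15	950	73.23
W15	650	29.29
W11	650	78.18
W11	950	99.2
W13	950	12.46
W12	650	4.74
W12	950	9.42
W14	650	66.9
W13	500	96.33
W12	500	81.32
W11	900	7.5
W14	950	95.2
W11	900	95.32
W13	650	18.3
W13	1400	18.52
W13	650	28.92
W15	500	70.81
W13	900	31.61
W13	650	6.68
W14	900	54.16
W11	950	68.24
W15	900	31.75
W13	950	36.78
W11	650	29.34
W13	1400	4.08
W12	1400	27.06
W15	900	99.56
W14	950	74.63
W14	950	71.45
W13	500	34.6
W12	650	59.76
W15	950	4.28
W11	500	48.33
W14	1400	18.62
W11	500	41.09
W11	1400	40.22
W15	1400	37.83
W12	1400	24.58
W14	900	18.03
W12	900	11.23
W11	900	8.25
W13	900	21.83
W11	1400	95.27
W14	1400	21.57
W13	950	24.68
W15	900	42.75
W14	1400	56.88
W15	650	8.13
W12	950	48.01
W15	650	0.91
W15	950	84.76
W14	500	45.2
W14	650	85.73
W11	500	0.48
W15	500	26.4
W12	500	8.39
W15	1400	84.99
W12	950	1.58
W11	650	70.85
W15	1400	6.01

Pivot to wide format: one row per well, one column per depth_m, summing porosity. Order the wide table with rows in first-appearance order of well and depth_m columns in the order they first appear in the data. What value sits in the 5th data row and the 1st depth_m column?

128.83

With rows in first-appearance order of well, row 5 is well=W15. depth_m columns in first-appearance order: 1400, 900, 650, 500, 950; column 1 is 1400.
Long rows with well=W15, depth_m=1400: 37.83 + 84.99 + 6.01 = 128.83.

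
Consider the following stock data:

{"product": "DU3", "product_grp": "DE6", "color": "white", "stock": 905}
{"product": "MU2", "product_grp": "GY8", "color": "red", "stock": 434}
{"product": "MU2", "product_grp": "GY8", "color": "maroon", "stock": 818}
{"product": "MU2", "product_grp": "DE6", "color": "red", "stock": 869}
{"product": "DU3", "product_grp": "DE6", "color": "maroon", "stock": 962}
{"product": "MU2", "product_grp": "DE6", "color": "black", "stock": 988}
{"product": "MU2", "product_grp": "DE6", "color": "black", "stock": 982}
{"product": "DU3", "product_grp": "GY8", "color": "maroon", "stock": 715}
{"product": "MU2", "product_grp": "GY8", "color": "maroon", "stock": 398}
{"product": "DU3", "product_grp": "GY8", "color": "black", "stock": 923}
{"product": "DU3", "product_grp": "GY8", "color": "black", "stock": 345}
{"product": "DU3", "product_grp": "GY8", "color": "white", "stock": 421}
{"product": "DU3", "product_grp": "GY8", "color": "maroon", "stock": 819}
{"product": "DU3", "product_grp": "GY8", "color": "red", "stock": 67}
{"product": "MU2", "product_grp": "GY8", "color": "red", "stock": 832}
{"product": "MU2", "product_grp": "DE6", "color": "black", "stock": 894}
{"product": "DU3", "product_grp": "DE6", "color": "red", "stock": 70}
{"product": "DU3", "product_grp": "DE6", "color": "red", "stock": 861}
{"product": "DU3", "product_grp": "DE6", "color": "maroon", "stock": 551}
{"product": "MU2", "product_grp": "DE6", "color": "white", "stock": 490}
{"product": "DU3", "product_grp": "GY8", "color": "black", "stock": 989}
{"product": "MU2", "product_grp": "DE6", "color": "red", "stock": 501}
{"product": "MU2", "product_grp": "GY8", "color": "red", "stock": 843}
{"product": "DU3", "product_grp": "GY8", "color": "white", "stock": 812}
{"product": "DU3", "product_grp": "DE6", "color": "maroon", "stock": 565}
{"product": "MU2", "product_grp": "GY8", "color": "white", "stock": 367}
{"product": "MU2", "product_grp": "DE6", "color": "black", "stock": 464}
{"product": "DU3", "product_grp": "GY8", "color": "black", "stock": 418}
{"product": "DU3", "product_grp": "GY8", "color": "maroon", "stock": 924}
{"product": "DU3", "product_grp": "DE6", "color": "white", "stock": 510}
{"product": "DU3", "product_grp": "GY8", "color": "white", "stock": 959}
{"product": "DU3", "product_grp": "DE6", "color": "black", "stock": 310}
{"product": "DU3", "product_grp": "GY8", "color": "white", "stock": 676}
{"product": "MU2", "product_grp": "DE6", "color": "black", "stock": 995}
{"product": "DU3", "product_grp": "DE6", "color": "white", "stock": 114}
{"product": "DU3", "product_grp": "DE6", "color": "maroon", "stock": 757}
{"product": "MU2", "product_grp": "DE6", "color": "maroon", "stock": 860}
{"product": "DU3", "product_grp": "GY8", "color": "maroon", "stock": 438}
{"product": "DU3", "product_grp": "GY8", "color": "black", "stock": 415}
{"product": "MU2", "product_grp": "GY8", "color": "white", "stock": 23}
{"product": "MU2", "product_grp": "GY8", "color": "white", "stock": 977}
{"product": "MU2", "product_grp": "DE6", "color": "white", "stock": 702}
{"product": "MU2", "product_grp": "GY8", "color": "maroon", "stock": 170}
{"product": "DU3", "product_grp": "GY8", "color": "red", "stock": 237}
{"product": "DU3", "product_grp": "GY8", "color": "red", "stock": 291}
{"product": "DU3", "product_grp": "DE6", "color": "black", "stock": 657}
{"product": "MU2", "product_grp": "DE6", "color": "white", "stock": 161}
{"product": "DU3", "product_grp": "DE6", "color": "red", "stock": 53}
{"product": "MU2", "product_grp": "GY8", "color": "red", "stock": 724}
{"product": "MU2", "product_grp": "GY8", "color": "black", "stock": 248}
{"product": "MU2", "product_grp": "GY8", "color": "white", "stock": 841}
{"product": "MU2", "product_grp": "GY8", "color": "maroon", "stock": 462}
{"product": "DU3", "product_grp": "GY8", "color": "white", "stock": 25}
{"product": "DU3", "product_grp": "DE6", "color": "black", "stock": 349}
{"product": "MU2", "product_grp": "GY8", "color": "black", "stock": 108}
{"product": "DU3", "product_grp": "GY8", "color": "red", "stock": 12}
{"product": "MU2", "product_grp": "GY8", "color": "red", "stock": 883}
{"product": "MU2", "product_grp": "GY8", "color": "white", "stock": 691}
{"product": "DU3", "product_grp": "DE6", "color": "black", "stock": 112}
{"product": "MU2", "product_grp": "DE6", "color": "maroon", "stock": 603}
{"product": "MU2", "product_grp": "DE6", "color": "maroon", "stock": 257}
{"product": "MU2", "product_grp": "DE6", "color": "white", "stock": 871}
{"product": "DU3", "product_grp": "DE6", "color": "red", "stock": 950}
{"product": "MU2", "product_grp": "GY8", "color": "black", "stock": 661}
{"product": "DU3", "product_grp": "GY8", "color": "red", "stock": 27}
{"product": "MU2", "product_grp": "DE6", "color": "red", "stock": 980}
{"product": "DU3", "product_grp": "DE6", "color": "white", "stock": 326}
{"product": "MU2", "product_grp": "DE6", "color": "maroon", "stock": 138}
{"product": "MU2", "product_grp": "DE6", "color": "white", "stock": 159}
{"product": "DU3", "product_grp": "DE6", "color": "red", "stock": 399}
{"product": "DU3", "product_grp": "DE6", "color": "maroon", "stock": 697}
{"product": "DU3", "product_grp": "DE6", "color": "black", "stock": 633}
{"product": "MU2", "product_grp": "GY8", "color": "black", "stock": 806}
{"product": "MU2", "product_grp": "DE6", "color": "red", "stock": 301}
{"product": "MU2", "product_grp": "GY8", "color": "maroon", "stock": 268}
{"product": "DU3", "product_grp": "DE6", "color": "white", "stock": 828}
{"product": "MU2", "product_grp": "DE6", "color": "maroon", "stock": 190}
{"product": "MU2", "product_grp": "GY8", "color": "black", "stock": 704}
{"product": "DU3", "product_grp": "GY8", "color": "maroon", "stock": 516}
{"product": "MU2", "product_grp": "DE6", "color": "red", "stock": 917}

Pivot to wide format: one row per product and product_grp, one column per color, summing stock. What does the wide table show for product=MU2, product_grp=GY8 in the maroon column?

2116

Rows with product=MU2, product_grp=GY8 and color=maroon: stock values are 818, 398, 170, 462, 268.
818 + 398 + 170 + 462 + 268 = 2116.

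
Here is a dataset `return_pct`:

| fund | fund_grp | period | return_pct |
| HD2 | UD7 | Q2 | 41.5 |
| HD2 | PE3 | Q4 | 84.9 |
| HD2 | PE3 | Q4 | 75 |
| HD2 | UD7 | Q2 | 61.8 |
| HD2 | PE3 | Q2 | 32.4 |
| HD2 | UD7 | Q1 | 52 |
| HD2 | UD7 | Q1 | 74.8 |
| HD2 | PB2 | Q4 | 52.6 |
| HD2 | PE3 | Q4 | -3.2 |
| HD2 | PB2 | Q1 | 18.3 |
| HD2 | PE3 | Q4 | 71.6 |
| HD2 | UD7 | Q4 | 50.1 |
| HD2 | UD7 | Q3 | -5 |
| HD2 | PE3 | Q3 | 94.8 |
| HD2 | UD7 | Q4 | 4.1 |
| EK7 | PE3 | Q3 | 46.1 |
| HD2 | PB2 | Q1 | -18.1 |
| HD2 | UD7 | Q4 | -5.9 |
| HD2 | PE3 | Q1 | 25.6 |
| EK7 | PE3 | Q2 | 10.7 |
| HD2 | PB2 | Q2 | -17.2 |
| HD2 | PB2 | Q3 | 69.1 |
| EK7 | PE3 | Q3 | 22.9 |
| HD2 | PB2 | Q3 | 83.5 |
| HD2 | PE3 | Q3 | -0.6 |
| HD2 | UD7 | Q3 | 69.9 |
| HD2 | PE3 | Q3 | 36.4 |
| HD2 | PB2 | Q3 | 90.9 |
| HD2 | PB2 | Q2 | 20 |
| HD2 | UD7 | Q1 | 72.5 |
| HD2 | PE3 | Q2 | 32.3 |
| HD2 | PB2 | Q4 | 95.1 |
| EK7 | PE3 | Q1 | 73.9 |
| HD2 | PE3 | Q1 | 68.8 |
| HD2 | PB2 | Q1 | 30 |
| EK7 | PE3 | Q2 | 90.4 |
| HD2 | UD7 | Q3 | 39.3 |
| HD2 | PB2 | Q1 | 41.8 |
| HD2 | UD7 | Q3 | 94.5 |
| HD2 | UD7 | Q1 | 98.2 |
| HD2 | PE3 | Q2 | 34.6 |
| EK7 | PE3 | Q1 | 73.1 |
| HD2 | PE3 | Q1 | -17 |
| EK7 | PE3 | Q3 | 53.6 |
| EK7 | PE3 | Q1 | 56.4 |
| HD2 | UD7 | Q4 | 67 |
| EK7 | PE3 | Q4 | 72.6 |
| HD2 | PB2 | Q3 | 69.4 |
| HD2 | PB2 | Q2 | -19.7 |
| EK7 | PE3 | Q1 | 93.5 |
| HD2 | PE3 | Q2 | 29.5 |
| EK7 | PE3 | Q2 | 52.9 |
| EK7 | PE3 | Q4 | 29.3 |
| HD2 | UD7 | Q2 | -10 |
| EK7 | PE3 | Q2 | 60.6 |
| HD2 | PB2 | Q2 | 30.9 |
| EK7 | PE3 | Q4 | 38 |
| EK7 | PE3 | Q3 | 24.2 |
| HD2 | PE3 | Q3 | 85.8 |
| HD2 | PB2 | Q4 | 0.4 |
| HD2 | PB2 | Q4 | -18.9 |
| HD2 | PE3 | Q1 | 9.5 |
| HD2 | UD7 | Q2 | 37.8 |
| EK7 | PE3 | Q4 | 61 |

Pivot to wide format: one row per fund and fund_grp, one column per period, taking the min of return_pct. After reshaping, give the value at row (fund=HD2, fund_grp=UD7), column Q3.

Rows with fund=HD2, fund_grp=UD7 and period=Q3: return_pct values are -5, 69.9, 39.3, 94.5.
min(-5, 69.9, 39.3, 94.5) = -5.

-5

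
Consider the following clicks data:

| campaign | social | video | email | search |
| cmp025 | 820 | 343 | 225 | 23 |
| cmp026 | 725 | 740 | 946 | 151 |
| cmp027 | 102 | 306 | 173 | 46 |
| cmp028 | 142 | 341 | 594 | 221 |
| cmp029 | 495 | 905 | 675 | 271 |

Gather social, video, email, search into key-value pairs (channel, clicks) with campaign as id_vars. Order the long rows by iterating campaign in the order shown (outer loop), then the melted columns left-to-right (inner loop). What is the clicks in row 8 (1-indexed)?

20 rows total (5 × 4). Row 8: index ⌊(8-1)/4⌋ = 1 into campaign → cmp026; (8-1) mod 4 = 3 into the melted columns → search.
So row 8 is (cmp026, search, 151); clicks = 151.

151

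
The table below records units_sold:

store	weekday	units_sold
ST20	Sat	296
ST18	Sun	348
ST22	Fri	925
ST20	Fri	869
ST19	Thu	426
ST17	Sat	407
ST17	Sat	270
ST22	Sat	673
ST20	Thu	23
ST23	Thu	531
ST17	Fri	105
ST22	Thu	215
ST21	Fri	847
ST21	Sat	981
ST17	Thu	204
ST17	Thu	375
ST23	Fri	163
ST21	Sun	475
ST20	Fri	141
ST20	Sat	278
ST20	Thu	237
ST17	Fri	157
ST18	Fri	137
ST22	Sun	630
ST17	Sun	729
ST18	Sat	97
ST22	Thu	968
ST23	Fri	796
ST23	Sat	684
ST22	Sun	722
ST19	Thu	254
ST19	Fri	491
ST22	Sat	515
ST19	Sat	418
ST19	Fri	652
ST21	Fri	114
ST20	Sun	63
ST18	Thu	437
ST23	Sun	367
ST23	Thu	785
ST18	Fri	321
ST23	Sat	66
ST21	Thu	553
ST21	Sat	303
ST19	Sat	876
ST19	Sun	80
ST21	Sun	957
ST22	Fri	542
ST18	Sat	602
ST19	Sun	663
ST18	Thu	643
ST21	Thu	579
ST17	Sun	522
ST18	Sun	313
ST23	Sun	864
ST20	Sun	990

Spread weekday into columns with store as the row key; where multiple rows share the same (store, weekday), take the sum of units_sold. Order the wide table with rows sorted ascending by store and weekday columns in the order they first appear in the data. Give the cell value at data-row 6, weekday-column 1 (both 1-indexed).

With rows sorted ascending by store, row 6 is store=ST22. weekday columns in first-appearance order: Sat, Sun, Fri, Thu; column 1 is Sat.
Long rows with store=ST22, weekday=Sat: 673 + 515 = 1188.

1188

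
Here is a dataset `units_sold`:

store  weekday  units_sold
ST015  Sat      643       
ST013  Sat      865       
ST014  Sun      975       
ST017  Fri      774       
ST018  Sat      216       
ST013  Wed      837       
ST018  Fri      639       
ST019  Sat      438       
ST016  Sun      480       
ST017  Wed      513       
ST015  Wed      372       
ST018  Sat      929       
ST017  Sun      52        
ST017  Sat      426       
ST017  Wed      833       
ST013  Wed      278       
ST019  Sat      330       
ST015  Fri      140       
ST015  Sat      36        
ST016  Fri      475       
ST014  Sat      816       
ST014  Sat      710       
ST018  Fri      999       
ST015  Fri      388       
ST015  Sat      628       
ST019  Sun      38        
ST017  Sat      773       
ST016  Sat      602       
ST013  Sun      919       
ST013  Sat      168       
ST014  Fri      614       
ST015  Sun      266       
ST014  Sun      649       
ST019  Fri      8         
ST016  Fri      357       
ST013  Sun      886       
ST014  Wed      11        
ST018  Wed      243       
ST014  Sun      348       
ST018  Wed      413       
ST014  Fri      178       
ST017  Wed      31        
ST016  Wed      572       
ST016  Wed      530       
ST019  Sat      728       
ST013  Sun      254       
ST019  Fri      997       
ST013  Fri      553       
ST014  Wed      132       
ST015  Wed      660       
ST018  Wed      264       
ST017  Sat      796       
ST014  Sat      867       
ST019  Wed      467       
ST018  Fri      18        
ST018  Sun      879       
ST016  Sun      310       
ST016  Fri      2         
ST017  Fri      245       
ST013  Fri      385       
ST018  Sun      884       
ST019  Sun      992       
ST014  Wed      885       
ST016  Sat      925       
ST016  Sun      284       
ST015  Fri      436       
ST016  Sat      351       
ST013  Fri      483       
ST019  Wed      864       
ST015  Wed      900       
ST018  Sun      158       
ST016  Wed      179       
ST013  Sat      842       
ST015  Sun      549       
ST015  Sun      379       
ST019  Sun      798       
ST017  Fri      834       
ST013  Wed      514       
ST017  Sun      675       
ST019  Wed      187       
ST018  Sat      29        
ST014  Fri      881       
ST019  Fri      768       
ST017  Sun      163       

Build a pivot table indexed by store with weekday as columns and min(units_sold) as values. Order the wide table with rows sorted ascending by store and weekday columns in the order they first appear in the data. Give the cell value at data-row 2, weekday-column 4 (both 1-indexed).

With rows sorted ascending by store, row 2 is store=ST014. weekday columns in first-appearance order: Sat, Sun, Fri, Wed; column 4 is Wed.
Long rows with store=ST014, weekday=Wed: min(11, 132, 885) = 11.

11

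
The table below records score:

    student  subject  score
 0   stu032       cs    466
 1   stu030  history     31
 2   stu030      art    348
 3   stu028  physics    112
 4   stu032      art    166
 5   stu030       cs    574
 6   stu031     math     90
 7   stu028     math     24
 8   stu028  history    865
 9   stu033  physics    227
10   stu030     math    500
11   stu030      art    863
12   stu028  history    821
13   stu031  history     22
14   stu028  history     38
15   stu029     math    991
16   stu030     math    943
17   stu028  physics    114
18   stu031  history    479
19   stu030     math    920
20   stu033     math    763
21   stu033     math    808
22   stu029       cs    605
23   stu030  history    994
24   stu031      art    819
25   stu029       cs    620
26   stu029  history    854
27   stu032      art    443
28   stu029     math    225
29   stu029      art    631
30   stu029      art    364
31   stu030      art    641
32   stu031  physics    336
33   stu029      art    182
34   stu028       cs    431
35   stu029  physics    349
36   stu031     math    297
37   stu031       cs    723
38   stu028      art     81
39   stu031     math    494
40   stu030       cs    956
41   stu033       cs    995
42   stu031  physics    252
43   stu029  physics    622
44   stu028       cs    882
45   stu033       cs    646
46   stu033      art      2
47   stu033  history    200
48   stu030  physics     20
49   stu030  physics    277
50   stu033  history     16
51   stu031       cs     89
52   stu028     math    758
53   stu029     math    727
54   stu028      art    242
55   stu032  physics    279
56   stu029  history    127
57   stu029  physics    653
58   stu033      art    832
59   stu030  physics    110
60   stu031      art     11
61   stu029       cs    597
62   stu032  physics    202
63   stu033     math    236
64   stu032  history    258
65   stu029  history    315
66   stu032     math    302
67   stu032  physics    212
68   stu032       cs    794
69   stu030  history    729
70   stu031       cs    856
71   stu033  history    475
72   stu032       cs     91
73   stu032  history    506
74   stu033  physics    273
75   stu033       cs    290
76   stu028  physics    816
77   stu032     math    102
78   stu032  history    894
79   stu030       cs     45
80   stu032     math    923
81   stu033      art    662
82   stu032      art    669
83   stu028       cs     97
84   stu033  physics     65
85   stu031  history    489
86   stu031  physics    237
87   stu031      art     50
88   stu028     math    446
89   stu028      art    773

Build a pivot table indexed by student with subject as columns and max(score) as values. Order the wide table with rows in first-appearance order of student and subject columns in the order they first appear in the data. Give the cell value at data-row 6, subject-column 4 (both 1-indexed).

With rows in first-appearance order of student, row 6 is student=stu029. subject columns in first-appearance order: cs, history, art, physics, math; column 4 is physics.
Long rows with student=stu029, subject=physics: max(349, 622, 653) = 653.

653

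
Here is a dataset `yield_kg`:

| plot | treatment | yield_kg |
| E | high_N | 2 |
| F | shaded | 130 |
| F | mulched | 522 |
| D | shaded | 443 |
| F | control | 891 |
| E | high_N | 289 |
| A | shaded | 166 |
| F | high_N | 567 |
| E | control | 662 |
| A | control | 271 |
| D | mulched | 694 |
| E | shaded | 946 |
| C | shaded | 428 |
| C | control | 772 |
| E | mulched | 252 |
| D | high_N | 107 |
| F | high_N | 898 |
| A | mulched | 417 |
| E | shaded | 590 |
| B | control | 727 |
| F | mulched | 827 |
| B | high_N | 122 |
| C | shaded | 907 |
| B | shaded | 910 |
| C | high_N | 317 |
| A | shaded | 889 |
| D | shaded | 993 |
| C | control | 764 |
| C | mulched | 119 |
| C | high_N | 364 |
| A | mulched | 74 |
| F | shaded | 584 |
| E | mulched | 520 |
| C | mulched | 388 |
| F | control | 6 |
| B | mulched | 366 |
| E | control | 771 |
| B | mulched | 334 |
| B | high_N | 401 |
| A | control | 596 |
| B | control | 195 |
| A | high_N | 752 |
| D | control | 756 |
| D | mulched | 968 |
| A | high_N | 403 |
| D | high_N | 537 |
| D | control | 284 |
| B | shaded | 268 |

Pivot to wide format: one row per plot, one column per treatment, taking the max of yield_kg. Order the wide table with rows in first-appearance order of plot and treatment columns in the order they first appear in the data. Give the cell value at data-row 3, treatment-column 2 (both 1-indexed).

With rows in first-appearance order of plot, row 3 is plot=D. treatment columns in first-appearance order: high_N, shaded, mulched, control; column 2 is shaded.
Long rows with plot=D, treatment=shaded: max(443, 993) = 993.

993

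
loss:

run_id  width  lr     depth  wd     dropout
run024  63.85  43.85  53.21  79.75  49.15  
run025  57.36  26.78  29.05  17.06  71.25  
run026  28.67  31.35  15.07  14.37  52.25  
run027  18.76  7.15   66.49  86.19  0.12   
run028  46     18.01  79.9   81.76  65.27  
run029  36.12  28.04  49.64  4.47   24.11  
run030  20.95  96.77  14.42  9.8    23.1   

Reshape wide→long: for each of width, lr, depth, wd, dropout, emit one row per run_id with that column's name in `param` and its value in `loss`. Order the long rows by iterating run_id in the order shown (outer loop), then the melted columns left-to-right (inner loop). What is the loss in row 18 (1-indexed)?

35 rows total (7 × 5). Row 18: index ⌊(18-1)/5⌋ = 3 into run_id → run027; (18-1) mod 5 = 2 into the melted columns → depth.
So row 18 is (run027, depth, 66.49); loss = 66.49.

66.49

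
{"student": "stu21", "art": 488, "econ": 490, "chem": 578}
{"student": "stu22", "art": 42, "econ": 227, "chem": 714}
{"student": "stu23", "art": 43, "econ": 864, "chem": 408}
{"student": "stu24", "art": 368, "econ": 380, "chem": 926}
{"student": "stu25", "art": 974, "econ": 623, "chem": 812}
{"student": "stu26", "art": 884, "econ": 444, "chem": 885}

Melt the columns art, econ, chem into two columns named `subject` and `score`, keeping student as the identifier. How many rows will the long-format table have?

18

6 student values × 3 melted columns = 18 rows.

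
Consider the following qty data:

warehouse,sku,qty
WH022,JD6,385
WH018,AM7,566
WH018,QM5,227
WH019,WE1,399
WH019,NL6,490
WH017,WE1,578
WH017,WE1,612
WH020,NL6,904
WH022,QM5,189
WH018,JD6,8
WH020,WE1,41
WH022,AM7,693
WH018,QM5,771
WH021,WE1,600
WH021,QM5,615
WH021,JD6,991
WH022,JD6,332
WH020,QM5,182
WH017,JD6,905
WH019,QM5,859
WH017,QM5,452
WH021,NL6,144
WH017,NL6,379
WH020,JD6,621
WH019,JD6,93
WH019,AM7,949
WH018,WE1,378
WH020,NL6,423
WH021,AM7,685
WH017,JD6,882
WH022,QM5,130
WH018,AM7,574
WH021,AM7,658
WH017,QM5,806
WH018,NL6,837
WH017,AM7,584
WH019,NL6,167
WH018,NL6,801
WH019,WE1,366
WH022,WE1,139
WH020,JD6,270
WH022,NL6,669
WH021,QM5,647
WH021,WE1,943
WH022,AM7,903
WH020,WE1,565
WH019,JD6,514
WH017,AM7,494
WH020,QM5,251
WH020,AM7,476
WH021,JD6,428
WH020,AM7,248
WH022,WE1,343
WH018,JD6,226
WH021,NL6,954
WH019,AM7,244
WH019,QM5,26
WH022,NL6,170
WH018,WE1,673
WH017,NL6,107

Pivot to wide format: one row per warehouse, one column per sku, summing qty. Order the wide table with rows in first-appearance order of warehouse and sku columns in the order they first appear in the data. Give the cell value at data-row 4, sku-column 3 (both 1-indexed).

With rows in first-appearance order of warehouse, row 4 is warehouse=WH017. sku columns in first-appearance order: JD6, AM7, QM5, WE1, NL6; column 3 is QM5.
Long rows with warehouse=WH017, sku=QM5: 452 + 806 = 1258.

1258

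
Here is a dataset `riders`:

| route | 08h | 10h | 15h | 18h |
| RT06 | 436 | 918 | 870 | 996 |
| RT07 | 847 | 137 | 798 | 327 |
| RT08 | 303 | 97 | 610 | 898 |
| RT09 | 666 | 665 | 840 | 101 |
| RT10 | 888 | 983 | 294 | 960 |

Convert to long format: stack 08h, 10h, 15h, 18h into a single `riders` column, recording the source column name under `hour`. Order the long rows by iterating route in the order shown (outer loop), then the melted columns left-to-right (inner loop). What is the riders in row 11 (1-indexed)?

20 rows total (5 × 4). Row 11: index ⌊(11-1)/4⌋ = 2 into route → RT08; (11-1) mod 4 = 2 into the melted columns → 15h.
So row 11 is (RT08, 15h, 610); riders = 610.

610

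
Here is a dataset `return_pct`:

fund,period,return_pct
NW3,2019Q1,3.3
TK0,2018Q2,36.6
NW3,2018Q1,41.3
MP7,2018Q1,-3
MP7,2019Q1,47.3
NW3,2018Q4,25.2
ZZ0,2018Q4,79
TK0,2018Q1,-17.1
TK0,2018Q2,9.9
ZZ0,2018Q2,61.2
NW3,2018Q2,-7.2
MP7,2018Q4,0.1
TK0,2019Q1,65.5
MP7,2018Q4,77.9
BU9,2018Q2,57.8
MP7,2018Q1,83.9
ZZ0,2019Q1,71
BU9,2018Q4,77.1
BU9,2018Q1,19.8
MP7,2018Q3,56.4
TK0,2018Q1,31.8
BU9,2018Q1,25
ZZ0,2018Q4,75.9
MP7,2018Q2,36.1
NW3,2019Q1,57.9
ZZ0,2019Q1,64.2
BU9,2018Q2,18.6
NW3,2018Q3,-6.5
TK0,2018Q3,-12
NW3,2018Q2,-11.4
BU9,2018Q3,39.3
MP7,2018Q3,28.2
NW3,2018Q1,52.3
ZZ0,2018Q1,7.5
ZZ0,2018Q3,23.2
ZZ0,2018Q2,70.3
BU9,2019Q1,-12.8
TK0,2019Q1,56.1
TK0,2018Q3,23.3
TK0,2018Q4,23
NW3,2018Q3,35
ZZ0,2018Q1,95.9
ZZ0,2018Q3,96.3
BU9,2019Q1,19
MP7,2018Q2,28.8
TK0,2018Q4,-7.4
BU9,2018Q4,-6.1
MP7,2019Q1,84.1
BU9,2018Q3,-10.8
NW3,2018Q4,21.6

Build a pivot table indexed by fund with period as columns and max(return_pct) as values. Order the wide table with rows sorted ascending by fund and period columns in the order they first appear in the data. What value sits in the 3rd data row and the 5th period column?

With rows sorted ascending by fund, row 3 is fund=NW3. period columns in first-appearance order: 2019Q1, 2018Q2, 2018Q1, 2018Q4, 2018Q3; column 5 is 2018Q3.
Long rows with fund=NW3, period=2018Q3: max(-6.5, 35) = 35.

35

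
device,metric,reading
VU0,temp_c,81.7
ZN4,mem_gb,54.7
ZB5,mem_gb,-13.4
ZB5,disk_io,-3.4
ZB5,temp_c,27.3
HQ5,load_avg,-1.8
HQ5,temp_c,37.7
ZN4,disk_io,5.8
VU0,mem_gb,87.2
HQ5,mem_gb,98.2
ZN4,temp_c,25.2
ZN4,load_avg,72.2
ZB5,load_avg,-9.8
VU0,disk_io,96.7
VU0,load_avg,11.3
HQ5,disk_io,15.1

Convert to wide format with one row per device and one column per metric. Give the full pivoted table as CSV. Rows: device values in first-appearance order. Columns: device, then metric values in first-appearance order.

device,temp_c,mem_gb,disk_io,load_avg
VU0,81.7,87.2,96.7,11.3
ZN4,25.2,54.7,5.8,72.2
ZB5,27.3,-13.4,-3.4,-9.8
HQ5,37.7,98.2,15.1,-1.8

Columns: device plus the 4 distinct metric values (temp_c, mem_gb, disk_io, load_avg).
For example, row VU0 column temp_c takes reading=81.7 from the long row (VU0, temp_c).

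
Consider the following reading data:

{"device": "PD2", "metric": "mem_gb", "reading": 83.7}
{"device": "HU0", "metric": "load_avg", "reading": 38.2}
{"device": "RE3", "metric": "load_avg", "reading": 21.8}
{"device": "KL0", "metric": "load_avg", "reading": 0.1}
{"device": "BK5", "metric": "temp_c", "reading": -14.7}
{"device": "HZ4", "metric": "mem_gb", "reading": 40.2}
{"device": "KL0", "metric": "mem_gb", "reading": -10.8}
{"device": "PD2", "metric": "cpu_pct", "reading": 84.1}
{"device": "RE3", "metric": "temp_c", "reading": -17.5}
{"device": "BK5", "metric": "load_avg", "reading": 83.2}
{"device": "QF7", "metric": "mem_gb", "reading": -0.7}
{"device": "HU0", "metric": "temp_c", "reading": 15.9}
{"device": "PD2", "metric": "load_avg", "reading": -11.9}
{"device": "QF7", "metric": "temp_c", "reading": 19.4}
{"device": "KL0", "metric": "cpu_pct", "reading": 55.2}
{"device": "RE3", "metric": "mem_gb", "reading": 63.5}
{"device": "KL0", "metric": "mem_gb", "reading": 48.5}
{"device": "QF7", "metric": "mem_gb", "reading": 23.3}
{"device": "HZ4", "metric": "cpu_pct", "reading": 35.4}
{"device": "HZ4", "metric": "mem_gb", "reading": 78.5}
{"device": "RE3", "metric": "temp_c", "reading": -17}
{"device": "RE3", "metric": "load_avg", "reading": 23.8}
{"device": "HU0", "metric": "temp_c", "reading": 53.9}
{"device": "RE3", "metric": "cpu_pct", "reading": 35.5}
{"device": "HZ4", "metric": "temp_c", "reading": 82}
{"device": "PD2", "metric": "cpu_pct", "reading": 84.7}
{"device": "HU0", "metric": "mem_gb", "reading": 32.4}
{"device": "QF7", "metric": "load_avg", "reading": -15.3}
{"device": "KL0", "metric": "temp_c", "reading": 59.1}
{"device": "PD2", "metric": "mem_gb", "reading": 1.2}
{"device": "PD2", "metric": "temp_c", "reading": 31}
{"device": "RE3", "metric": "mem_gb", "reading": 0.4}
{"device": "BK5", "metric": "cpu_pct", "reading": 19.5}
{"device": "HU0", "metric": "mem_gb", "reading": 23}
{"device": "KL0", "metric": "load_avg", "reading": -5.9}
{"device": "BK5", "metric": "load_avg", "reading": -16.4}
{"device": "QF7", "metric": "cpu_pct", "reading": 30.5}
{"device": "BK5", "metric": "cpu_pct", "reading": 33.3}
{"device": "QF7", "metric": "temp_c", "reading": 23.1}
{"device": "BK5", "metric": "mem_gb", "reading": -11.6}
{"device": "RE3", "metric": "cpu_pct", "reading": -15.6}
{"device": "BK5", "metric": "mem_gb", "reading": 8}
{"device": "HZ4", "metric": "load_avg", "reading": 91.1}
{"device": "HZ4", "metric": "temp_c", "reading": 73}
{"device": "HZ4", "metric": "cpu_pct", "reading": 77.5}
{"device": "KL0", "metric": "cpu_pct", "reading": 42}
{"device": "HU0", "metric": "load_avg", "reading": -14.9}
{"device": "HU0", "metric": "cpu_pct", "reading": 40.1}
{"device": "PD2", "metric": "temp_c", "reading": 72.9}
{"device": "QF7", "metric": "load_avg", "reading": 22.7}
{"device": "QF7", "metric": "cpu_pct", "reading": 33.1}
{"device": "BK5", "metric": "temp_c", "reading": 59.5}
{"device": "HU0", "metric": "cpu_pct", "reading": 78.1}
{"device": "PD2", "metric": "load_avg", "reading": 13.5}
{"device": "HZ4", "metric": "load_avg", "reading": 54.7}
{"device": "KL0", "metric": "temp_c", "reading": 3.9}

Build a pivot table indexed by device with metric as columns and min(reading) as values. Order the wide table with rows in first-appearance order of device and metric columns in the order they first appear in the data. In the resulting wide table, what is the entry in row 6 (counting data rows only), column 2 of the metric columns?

With rows in first-appearance order of device, row 6 is device=HZ4. metric columns in first-appearance order: mem_gb, load_avg, temp_c, cpu_pct; column 2 is load_avg.
Long rows with device=HZ4, metric=load_avg: min(91.1, 54.7) = 54.7.

54.7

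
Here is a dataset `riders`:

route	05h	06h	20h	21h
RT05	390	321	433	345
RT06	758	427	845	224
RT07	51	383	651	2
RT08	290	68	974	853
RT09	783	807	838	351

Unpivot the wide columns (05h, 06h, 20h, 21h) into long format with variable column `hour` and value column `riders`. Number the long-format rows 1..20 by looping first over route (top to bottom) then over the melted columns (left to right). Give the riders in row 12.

20 rows total (5 × 4). Row 12: index ⌊(12-1)/4⌋ = 2 into route → RT07; (12-1) mod 4 = 3 into the melted columns → 21h.
So row 12 is (RT07, 21h, 2); riders = 2.

2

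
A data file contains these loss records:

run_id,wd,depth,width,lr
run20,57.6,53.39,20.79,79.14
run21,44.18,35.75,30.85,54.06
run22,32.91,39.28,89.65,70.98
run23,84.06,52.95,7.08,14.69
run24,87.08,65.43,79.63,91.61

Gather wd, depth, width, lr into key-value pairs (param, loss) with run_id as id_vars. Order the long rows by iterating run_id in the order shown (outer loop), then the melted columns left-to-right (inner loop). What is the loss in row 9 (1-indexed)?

20 rows total (5 × 4). Row 9: index ⌊(9-1)/4⌋ = 2 into run_id → run22; (9-1) mod 4 = 0 into the melted columns → wd.
So row 9 is (run22, wd, 32.91); loss = 32.91.

32.91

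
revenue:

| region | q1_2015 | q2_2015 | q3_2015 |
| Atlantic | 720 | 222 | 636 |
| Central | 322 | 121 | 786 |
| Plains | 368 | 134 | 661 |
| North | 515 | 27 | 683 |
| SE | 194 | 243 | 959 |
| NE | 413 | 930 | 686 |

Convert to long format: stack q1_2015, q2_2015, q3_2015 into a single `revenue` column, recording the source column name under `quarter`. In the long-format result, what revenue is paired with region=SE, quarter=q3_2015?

Unpivoting turns each (region, wide-column) pair into one long row.
The wide cell at row SE, column q3_2015 holds 959, so the long row (SE, q3_2015) has revenue=959.

959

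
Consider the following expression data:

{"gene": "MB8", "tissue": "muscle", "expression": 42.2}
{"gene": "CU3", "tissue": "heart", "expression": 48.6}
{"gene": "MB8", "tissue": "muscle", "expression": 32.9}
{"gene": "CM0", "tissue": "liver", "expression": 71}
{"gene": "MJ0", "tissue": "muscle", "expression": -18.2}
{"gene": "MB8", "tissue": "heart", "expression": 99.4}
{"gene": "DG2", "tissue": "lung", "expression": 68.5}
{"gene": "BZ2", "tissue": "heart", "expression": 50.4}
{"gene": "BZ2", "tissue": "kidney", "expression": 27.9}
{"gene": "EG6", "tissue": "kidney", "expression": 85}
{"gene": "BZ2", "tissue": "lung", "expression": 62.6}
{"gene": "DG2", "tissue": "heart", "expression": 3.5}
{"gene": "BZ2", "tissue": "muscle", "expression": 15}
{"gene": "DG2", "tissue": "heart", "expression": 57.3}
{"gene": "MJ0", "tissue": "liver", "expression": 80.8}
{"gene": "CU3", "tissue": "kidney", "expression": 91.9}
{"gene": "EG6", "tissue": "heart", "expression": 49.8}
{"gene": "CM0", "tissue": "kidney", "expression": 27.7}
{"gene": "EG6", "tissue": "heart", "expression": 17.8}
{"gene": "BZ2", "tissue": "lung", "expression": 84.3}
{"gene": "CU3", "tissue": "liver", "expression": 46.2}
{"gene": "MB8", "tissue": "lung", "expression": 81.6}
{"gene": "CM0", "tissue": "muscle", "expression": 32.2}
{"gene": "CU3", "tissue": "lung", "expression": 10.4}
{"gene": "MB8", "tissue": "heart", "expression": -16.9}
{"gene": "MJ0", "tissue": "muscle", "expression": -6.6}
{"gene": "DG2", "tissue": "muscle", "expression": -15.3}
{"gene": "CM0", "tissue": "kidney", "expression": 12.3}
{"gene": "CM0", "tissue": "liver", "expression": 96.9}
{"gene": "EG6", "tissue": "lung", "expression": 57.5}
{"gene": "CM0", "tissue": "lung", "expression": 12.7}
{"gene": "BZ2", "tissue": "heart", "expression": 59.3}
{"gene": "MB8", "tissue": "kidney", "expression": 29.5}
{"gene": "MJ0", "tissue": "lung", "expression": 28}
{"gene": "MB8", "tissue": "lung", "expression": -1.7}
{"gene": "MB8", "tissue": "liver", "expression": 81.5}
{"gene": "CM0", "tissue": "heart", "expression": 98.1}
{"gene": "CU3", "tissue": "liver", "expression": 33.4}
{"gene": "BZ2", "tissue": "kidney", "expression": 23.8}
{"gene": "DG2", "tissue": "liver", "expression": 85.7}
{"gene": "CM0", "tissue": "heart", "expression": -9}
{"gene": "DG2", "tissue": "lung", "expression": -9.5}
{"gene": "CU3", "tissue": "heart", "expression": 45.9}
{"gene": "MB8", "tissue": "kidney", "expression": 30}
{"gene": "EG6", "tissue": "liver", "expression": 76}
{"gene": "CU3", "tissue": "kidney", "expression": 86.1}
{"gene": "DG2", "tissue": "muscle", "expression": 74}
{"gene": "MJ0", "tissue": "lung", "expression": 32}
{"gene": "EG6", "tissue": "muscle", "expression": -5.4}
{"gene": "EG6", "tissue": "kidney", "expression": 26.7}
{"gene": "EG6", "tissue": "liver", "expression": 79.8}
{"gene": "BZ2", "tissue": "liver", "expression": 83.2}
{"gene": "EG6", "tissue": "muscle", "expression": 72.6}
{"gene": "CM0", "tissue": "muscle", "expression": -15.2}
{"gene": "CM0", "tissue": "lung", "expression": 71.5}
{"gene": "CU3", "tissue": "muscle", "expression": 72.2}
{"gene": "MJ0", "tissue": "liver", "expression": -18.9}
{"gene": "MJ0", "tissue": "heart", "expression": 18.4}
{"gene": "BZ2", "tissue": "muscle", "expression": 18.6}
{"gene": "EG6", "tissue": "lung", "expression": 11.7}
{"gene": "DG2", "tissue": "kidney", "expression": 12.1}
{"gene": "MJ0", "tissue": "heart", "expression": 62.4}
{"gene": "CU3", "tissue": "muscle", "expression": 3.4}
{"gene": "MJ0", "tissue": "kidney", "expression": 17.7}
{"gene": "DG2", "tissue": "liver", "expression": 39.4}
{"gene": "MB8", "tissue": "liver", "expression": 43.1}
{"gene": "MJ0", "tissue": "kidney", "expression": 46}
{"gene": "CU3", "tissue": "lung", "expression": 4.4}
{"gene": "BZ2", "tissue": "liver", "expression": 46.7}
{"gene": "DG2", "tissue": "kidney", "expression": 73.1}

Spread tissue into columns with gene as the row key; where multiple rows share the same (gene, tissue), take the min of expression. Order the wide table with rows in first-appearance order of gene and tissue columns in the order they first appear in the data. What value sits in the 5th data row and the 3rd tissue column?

With rows in first-appearance order of gene, row 5 is gene=DG2. tissue columns in first-appearance order: muscle, heart, liver, lung, kidney; column 3 is liver.
Long rows with gene=DG2, tissue=liver: min(85.7, 39.4) = 39.4.

39.4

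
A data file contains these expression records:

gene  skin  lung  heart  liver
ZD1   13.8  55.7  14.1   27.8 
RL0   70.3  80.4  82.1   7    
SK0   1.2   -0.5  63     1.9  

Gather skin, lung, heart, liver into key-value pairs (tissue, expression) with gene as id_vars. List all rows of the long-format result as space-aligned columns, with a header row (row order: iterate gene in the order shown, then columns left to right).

Each (gene, column) pair becomes one row: 3 × 4 = 12 rows.
For example, (ZD1, skin) → expression=13.8.

gene  tissue  expression
ZD1   skin    13.8      
ZD1   lung    55.7      
ZD1   heart   14.1      
ZD1   liver   27.8      
RL0   skin    70.3      
RL0   lung    80.4      
RL0   heart   82.1      
RL0   liver   7         
SK0   skin    1.2       
SK0   lung    -0.5      
SK0   heart   63        
SK0   liver   1.9       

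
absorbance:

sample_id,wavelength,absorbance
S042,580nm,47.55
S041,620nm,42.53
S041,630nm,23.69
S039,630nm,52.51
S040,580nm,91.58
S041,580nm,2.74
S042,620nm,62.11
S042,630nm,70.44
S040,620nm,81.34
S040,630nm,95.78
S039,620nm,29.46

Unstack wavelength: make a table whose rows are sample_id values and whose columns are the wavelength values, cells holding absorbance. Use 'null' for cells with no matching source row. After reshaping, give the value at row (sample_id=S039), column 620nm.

The long row with sample_id=S039, wavelength=620nm has absorbance=29.46.

29.46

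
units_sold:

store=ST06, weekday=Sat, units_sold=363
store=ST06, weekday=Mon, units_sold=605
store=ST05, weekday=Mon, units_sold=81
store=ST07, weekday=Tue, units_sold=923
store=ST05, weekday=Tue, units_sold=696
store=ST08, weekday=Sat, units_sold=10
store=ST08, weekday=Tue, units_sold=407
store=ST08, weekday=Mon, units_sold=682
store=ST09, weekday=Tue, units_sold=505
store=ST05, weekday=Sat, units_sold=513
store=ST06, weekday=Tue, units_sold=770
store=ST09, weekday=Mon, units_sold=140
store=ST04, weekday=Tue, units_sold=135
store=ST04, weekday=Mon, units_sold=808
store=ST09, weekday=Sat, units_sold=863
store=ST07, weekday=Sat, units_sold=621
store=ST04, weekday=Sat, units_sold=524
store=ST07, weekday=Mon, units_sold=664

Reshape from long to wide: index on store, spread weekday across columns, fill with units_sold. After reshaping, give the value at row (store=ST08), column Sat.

Wide layout: rows indexed by store, columns are the 3 distinct weekday values (Sat, Mon, Tue).
Cell (store=ST08, weekday=Sat) draws from the long row where store=ST08 and weekday=Sat, which has units_sold=10.

10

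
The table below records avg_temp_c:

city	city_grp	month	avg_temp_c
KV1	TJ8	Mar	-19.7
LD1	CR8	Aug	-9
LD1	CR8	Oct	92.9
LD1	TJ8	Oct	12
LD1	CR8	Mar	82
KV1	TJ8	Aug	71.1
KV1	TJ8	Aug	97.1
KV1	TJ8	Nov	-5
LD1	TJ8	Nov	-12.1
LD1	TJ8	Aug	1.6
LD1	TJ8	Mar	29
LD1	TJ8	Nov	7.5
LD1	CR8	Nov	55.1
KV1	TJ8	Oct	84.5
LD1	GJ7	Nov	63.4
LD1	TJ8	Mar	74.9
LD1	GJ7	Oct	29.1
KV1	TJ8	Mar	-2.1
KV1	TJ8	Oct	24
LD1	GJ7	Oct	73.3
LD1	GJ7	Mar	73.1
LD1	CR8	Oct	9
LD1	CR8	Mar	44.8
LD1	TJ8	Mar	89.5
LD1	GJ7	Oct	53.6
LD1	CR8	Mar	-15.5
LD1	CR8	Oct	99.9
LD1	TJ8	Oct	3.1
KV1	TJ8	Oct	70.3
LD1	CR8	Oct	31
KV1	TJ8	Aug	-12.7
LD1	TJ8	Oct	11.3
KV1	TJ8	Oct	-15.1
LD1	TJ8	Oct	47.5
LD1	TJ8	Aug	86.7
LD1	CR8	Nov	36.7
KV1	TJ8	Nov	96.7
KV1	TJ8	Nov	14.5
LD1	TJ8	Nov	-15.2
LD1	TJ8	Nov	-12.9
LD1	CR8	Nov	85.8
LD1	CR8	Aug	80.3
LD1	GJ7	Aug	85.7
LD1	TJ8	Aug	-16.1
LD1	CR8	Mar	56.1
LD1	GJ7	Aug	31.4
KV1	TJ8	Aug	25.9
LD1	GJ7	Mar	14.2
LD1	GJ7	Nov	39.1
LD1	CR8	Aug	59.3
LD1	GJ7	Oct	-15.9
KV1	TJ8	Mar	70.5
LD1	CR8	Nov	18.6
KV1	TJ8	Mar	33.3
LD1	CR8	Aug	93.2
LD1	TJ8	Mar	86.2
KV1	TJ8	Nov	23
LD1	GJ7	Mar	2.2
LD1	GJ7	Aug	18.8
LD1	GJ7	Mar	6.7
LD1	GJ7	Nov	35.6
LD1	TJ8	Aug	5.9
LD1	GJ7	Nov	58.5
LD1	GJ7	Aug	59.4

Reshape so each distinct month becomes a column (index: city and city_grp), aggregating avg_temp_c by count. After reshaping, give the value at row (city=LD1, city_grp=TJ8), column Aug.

Rows with city=LD1, city_grp=TJ8 and month=Aug: avg_temp_c values are 1.6, 86.7, -16.1, 5.9.
4 rows match — count = 4.

4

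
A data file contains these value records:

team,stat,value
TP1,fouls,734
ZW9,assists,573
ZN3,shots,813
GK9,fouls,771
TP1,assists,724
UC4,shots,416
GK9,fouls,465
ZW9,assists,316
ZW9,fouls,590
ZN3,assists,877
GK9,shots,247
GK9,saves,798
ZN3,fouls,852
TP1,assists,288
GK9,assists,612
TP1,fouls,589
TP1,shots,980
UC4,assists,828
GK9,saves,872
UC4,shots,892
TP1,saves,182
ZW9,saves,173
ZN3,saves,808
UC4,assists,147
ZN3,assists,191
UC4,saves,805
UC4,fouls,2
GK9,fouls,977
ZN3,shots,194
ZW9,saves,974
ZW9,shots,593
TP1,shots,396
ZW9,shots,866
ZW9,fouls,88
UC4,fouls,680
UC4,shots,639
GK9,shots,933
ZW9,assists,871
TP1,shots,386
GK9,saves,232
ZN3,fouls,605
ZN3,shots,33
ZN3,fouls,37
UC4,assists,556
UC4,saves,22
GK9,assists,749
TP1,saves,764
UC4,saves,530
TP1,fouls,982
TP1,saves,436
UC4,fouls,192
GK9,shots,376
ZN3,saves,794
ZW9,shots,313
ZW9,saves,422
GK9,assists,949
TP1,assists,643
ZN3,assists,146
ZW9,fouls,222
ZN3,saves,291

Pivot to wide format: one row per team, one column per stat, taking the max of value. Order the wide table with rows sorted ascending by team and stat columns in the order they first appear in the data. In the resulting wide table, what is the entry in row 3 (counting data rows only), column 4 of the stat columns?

805

With rows sorted ascending by team, row 3 is team=UC4. stat columns in first-appearance order: fouls, assists, shots, saves; column 4 is saves.
Long rows with team=UC4, stat=saves: max(805, 22, 530) = 805.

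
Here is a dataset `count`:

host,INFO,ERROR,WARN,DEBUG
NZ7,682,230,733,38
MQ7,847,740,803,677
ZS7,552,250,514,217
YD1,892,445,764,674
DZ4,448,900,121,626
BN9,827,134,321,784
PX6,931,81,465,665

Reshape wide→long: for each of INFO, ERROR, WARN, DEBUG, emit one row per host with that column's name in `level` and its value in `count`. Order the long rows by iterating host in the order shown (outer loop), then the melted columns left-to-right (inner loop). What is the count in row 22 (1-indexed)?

28 rows total (7 × 4). Row 22: index ⌊(22-1)/4⌋ = 5 into host → BN9; (22-1) mod 4 = 1 into the melted columns → ERROR.
So row 22 is (BN9, ERROR, 134); count = 134.

134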